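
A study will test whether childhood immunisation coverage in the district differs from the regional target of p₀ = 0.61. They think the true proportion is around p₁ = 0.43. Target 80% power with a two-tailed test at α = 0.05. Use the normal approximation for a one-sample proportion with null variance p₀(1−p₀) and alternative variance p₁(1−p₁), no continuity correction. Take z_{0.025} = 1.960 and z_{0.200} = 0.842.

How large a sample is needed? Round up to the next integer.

n = [z_{α/2}·√(p₀q₀) + z_β·√(p₁q₁)]² / (p₁ − p₀)²
  = [1.960·√(0.61·0.39) + 0.842·√(0.43·0.57)]² / (-0.18)²
  = [1.960·0.4877 + 0.842·0.4951]² / 0.0324
  = [1.3728]² / 0.0324
  = 58.17
Round up → n = 59.

n = 59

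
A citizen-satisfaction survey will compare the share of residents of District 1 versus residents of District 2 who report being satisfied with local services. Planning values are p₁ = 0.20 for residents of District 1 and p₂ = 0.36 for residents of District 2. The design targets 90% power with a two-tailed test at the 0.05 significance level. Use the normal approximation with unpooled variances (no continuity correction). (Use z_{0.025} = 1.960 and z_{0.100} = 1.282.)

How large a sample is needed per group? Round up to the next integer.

n = 161 per group

n = (z_{α/2} + z_β)² · [p₁(1−p₁) + p₂(1−p₂)] / (p₁ − p₂)²
  = (1.960 + 1.282)² · (0.20·0.80 + 0.36·0.64) / (-0.16)²
  = (3.242)² · (0.1600 + 0.2304) / 0.0256
  = 10.5106 · 0.3904 / 0.0256
  = 160.29
Round up → n = 161 per group.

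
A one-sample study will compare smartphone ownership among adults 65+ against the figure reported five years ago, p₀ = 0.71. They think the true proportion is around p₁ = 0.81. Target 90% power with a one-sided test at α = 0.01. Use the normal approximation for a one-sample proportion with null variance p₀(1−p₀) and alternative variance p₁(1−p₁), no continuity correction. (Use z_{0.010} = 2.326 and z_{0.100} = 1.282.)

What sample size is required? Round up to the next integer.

n = [z_α·√(p₀q₀) + z_β·√(p₁q₁)]² / (p₁ − p₀)²
  = [2.326·√(0.71·0.29) + 1.282·√(0.81·0.19)]² / (0.10)²
  = [2.326·0.4538 + 1.282·0.3923]² / 0.0100
  = [1.5584]² / 0.0100
  = 242.85
Round up → n = 243.

n = 243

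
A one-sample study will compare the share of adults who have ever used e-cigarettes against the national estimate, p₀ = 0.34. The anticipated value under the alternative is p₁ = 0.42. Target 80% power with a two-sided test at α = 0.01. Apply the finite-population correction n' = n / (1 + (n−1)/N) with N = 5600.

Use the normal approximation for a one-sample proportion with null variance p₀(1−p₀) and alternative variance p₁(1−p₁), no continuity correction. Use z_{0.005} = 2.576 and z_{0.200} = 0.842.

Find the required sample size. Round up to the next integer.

n = 390

n = [z_{α/2}·√(p₀q₀) + z_β·√(p₁q₁)]² / (p₁ − p₀)²
  = [2.576·√(0.34·0.66) + 0.842·√(0.42·0.58)]² / (0.08)²
  = [2.576·0.4737 + 0.842·0.4936]² / 0.0064
  = [1.6359]² / 0.0064
  = 418.13
Finite-population correction (N = 5600): 418.13 / (1 + (418.13 − 1)/5600) = 389.14.
Round up → n = 390.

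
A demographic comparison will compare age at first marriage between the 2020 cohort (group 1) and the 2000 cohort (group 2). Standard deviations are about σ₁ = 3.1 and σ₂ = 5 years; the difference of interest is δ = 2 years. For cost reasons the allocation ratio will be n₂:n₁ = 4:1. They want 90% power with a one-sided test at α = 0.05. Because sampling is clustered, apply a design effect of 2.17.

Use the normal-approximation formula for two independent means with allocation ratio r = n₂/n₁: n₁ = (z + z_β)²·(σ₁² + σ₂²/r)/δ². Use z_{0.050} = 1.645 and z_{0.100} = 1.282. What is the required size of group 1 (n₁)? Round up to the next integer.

n₁ = 74

n₁ = (z_α + z_β)² · (σ₁² + σ₂²/r) / δ²
   = (1.645 + 1.282)² · (3.1² + 5²/4) / 2²
   = 8.5673 · (9.61 + 6.25) / 4
   = 8.5673 · 15.86 / 4
   = 33.97
Design effect: 2.17 × 33.97 = 73.71.
Round up → n₁ = 74; n₂ = r·n₁ = 4 × 74 = 296.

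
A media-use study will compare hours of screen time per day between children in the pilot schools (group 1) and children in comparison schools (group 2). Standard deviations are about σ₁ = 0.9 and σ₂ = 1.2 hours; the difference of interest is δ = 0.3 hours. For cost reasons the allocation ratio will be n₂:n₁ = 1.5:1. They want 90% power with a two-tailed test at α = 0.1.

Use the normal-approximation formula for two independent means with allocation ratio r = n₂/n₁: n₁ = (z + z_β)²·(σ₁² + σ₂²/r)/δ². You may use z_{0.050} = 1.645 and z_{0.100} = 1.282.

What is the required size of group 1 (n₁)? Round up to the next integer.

n₁ = 169

n₁ = (z_{α/2} + z_β)² · (σ₁² + σ₂²/r) / δ²
   = (1.645 + 1.282)² · (0.9² + 1.2²/1.5) / 0.3²
   = 8.5673 · (0.81 + 0.96) / 0.09
   = 8.5673 · 1.77 / 0.09
   = 168.49
Round up → n₁ = 169; n₂ = r·n₁ = 1.5 × 169 = 254.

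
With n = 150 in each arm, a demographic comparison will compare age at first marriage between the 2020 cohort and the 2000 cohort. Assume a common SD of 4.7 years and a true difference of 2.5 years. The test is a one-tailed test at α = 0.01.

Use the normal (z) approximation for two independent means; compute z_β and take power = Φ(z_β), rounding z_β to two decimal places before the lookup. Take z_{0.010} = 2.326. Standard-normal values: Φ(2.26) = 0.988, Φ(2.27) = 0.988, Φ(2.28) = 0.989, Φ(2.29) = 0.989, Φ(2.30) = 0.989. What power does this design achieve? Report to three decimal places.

z_β = δ·√(n/(σ₁²+σ₂²)) − z_α
    = 2.5 · √(150/44.18) − 2.326
    = 2.5 · 1.84261 − 2.326
    = 4.6065 − 2.326 = 2.2805 → 2.28
Power = Φ(2.28) = 0.989.

Power ≈ 0.989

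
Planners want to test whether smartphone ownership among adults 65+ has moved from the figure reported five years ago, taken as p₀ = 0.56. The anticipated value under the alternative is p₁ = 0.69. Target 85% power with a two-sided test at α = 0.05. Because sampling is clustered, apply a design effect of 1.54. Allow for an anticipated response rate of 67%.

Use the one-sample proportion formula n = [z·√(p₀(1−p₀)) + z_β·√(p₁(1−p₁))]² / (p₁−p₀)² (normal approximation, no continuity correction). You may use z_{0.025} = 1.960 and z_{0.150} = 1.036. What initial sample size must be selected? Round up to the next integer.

n = 287

n = [z_{α/2}·√(p₀q₀) + z_β·√(p₁q₁)]² / (p₁ − p₀)²
  = [1.960·√(0.56·0.44) + 1.036·√(0.69·0.31)]² / (0.13)²
  = [1.960·0.4964 + 1.036·0.4625]² / 0.0169
  = [1.4521]² / 0.0169
  = 124.76
Design effect: 1.54 × 124.76 = 192.13.
Adjust for 67% response: 192.13 / 0.67 = 286.77.
Round up → n = 287.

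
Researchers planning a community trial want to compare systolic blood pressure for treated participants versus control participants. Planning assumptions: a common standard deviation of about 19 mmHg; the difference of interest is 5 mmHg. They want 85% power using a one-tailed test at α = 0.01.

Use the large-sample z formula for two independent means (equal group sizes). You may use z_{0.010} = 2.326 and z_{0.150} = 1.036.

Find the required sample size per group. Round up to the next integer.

n = (z_α + z_β)² · (σ₁² + σ₂²) / δ²
  = (2.326 + 1.036)² · (2·19² = 722) / 5²
  = 11.3030 · 722 / 25
  = 326.43
Round up → n = 327 per group.

n = 327 per group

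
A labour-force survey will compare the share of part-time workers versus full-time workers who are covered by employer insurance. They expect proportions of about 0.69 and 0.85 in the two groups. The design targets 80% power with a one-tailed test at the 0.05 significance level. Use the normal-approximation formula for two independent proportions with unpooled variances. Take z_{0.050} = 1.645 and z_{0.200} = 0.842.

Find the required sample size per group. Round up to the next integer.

n = (z_α + z_β)² · [p₁(1−p₁) + p₂(1−p₂)] / (p₁ − p₂)²
  = (1.645 + 0.842)² · (0.69·0.31 + 0.85·0.15) / (-0.16)²
  = (2.487)² · (0.2139 + 0.1275) / 0.0256
  = 6.1852 · 0.3414 / 0.0256
  = 82.49
Round up → n = 83 per group.

n = 83 per group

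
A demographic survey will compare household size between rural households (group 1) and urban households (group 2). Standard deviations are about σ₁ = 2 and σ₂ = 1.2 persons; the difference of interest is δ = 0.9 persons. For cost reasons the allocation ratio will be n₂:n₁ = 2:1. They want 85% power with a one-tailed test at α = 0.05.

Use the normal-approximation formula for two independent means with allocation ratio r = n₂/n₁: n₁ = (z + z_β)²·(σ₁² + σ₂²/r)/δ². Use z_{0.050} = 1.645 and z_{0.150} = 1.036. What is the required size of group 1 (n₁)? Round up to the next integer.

n₁ = 42

n₁ = (z_α + z_β)² · (σ₁² + σ₂²/r) / δ²
   = (1.645 + 1.036)² · (2² + 1.2²/2) / 0.9²
   = 7.1878 · (4 + 0.72) / 0.81
   = 7.1878 · 4.72 / 0.81
   = 41.88
Round up → n₁ = 42; n₂ = r·n₁ = 2 × 42 = 84.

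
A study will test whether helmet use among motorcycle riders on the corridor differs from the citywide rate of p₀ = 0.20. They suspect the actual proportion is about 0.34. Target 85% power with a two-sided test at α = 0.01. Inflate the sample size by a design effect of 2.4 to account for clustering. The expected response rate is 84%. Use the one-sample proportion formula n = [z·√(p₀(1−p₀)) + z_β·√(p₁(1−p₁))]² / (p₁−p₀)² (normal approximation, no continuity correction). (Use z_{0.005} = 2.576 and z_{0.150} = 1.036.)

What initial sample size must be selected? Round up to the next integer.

n = [z_{α/2}·√(p₀q₀) + z_β·√(p₁q₁)]² / (p₁ − p₀)²
  = [2.576·√(0.20·0.80) + 1.036·√(0.34·0.66)]² / (0.14)²
  = [2.576·0.4000 + 1.036·0.4737]² / 0.0196
  = [1.5212]² / 0.0196
  = 118.06
Design effect: 2.4 × 118.06 = 283.34.
Adjust for 84% response: 283.34 / 0.84 = 337.31.
Round up → n = 338.

n = 338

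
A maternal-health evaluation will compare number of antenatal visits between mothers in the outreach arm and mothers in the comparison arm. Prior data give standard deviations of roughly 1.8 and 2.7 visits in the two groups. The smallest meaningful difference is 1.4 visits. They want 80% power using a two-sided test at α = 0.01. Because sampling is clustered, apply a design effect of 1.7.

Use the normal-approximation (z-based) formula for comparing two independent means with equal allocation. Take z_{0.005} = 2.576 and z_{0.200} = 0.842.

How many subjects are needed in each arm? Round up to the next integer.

n = (z_{α/2} + z_β)² · (σ₁² + σ₂²) / δ²
  = (2.576 + 0.842)² · (1.8² + 2.7² = 10.53) / 1.4²
  = 11.6827 · 10.53 / 1.96
  = 62.76
Design effect: 1.7 × 62.76 = 106.70.
Round up → n = 107 per group.

n = 107 per group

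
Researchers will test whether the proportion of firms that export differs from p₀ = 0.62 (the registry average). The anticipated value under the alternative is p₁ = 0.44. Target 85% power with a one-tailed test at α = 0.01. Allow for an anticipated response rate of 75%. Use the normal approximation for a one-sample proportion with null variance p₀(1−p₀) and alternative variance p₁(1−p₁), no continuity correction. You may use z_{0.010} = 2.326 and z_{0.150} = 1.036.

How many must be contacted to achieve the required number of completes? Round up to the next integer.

n = [z_α·√(p₀q₀) + z_β·√(p₁q₁)]² / (p₁ − p₀)²
  = [2.326·√(0.62·0.38) + 1.036·√(0.44·0.56)]² / (-0.18)²
  = [2.326·0.4854 + 1.036·0.4964]² / 0.0324
  = [1.6433]² / 0.0324
  = 83.34
Adjust for 75% response: 83.34 / 0.75 = 111.12.
Round up → n = 112.

n = 112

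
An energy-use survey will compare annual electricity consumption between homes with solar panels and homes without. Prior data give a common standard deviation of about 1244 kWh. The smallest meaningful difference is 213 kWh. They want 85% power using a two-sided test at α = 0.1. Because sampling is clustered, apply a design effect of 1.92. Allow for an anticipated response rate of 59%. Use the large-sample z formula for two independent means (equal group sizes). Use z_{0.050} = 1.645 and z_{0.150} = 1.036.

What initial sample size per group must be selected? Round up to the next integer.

n = 1596 per group

n = (z_{α/2} + z_β)² · (σ₁² + σ₂²) / δ²
  = (1.645 + 1.036)² · (2·1244² = 3095072) / 213²
  = 7.1878 · 3095072 / 45369
  = 490.35
Design effect: 1.92 × 490.35 = 941.47.
Adjust for 59% response: 941.47 / 0.59 = 1595.71.
Round up → n = 1596 per group.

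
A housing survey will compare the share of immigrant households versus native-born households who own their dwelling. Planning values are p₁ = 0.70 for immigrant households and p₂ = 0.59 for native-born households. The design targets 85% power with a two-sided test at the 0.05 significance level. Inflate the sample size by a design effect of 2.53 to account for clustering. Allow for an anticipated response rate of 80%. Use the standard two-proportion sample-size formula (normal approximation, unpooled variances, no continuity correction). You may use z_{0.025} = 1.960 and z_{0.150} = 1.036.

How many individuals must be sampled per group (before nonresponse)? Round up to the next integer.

n = 1061 per group

n = (z_{α/2} + z_β)² · [p₁(1−p₁) + p₂(1−p₂)] / (p₁ − p₂)²
  = (1.960 + 1.036)² · (0.70·0.30 + 0.59·0.41) / (0.11)²
  = (2.996)² · (0.2100 + 0.2419) / 0.0121
  = 8.9760 · 0.4519 / 0.0121
  = 335.23
Design effect: 2.53 × 335.23 = 848.13.
Adjust for 80% response: 848.13 / 0.80 = 1060.16.
Round up → n = 1061 per group.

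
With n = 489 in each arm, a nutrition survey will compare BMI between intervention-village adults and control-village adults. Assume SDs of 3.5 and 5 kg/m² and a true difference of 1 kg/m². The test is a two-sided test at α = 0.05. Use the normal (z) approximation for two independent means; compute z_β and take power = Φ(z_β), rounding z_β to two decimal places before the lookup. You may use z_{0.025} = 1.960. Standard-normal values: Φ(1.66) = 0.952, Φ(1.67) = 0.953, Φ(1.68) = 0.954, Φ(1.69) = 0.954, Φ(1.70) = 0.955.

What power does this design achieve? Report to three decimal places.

Power ≈ 0.952

z_β = δ·√(n/(σ₁²+σ₂²)) − z_{α/2}
    = 1 · √(489/37.25) − 1.960
    = 1 · 3.62319 − 1.960
    = 3.6232 − 1.960 = 1.6632 → 1.66
Power = Φ(1.66) = 0.952.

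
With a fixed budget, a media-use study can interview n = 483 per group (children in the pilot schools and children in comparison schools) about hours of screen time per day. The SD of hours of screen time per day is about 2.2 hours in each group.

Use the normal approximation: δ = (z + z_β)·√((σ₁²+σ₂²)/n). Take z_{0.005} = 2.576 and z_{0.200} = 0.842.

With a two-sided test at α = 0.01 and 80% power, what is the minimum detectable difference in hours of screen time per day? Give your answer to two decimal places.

Minimum detectable difference ≈ 0.48 hours

δ = (z_{α/2} + z_β) · √((σ₁²+σ₂²)/n)
  = (2.576 + 0.842) · √(9.68/483)
  = 3.418 · √0.02004
  = 3.418 · 0.1416
  = 0.4839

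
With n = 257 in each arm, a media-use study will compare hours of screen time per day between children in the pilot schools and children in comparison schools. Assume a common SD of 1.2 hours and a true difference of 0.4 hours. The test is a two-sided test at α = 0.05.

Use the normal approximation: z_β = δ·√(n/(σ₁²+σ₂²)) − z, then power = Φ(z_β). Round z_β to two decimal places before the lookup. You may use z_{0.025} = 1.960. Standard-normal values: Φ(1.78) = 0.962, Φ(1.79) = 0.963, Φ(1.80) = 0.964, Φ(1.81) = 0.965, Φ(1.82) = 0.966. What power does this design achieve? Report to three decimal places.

z_β = δ·√(n/(σ₁²+σ₂²)) − z_{α/2}
    = 0.4 · √(257/2.88) − 1.960
    = 0.4 · 9.44649 − 1.960
    = 3.7786 − 1.960 = 1.8186 → 1.82
Power = Φ(1.82) = 0.966.

Power ≈ 0.966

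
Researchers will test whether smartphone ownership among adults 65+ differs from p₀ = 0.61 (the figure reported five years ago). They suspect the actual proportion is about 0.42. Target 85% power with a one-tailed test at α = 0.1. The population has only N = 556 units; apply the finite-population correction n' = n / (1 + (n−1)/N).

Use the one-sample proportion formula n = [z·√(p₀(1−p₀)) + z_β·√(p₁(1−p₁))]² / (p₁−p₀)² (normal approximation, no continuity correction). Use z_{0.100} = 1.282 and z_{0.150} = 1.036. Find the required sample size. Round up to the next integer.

n = [z_α·√(p₀q₀) + z_β·√(p₁q₁)]² / (p₁ − p₀)²
  = [1.282·√(0.61·0.39) + 1.036·√(0.42·0.58)]² / (-0.19)²
  = [1.282·0.4877 + 1.036·0.4936]² / 0.0361
  = [1.1366]² / 0.0361
  = 35.79
Finite-population correction (N = 556): 35.79 / (1 + (35.79 − 1)/556) = 33.68.
Round up → n = 34.

n = 34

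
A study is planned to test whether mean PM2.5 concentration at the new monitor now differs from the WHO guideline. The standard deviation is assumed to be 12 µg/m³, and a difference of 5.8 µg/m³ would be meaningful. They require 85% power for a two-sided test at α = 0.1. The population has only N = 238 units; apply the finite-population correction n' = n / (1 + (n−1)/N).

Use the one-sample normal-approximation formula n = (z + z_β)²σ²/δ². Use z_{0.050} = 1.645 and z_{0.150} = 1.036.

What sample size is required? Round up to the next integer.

n = (z_{α/2} + z_β)² · σ² / δ²
  = (1.645 + 1.036)² · 12² / 5.8²
  = 7.1878 · 144 / 33.64
  = 30.77
Finite-population correction (N = 238): 30.77 / (1 + (30.77 − 1)/238) = 27.35.
Round up → n = 28.

n = 28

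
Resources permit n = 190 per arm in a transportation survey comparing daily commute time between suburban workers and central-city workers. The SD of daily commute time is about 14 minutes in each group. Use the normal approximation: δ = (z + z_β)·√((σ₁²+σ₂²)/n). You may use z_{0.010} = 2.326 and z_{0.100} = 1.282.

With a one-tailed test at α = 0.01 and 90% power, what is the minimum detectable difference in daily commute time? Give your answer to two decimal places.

Minimum detectable difference ≈ 5.18 minutes

δ = (z_α + z_β) · √((σ₁²+σ₂²)/n)
  = (2.326 + 1.282) · √(392/190)
  = 3.608 · √2.0632
  = 3.608 · 1.4364
  = 5.1824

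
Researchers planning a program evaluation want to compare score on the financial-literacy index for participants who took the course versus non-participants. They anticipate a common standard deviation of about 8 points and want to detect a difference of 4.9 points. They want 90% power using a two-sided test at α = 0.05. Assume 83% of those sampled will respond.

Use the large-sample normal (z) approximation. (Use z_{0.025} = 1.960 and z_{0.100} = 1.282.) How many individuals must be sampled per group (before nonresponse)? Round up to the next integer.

n = (z_{α/2} + z_β)² · (σ₁² + σ₂²) / δ²
  = (1.960 + 1.282)² · (2·8² = 128) / 4.9²
  = 10.5106 · 128 / 24.01
  = 56.03
Adjust for 83% response: 56.03 / 0.83 = 67.51.
Round up → n = 68 per group.

n = 68 per group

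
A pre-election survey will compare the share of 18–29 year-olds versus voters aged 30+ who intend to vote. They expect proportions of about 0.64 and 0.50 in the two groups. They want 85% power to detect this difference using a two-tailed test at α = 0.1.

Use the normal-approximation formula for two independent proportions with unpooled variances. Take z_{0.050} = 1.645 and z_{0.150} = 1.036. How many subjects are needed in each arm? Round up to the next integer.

n = (z_{α/2} + z_β)² · [p₁(1−p₁) + p₂(1−p₂)] / (p₁ − p₂)²
  = (1.645 + 1.036)² · (0.64·0.36 + 0.50·0.50) / (0.14)²
  = (2.681)² · (0.2304 + 0.2500) / 0.0196
  = 7.1878 · 0.4804 / 0.0196
  = 176.17
Round up → n = 177 per group.

n = 177 per group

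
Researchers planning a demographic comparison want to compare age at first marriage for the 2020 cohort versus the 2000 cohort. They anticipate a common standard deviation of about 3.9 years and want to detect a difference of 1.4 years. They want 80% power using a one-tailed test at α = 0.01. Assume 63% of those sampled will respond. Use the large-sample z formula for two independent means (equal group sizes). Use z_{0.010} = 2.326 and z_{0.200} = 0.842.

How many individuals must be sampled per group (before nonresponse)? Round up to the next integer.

n = (z_α + z_β)² · (σ₁² + σ₂²) / δ²
  = (2.326 + 0.842)² · (2·3.9² = 30.42) / 1.4²
  = 10.0362 · 30.42 / 1.96
  = 155.77
Adjust for 63% response: 155.77 / 0.63 = 247.25.
Round up → n = 248 per group.

n = 248 per group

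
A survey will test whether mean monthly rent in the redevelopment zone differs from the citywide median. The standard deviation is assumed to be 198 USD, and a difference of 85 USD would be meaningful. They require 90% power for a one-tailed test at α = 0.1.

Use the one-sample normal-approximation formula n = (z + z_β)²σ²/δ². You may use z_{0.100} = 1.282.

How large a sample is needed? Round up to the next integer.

n = 36

n = (z_α + z_β)² · σ² / δ²
  = (1.282 + 1.282)² · 198² / 85²
  = 6.5741 · 39204 / 7225
  = 35.67
Round up → n = 36.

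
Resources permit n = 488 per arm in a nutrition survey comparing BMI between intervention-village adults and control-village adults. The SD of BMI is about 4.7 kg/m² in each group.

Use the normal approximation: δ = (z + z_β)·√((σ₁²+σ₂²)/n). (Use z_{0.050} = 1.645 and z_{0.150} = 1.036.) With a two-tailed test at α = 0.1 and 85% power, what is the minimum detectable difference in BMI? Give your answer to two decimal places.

Minimum detectable difference ≈ 0.81 kg/m²

δ = (z_{α/2} + z_β) · √((σ₁²+σ₂²)/n)
  = (1.645 + 1.036) · √(44.18/488)
  = 2.681 · √0.09053
  = 2.681 · 0.3009
  = 0.8067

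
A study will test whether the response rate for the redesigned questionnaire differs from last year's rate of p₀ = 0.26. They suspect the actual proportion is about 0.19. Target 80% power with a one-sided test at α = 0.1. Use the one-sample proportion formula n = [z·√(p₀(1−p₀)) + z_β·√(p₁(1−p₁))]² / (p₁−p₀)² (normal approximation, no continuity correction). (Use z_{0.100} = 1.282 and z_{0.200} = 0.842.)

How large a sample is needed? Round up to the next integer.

n = [z_α·√(p₀q₀) + z_β·√(p₁q₁)]² / (p₁ − p₀)²
  = [1.282·√(0.26·0.74) + 0.842·√(0.19·0.81)]² / (-0.07)²
  = [1.282·0.4386 + 0.842·0.3923]² / 0.0049
  = [0.8926]² / 0.0049
  = 162.62
Round up → n = 163.

n = 163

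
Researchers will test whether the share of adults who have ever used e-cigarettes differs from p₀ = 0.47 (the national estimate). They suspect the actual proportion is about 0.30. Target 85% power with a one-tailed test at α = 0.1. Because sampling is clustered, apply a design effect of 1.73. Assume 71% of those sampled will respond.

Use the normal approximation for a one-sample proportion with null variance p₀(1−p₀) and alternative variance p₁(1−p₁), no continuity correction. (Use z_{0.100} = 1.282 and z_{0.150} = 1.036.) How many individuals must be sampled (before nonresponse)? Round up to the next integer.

n = [z_α·√(p₀q₀) + z_β·√(p₁q₁)]² / (p₁ − p₀)²
  = [1.282·√(0.47·0.53) + 1.036·√(0.30·0.70)]² / (-0.17)²
  = [1.282·0.4991 + 1.036·0.4583]² / 0.0289
  = [1.1146]² / 0.0289
  = 42.99
Design effect: 1.73 × 42.99 = 74.37.
Adjust for 71% response: 74.37 / 0.71 = 104.74.
Round up → n = 105.

n = 105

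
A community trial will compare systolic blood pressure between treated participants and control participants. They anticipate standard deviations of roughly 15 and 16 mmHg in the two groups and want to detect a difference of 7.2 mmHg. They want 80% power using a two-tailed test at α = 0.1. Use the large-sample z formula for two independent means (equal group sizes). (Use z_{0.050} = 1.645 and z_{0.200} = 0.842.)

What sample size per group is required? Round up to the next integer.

n = (z_{α/2} + z_β)² · (σ₁² + σ₂²) / δ²
  = (1.645 + 0.842)² · (15² + 16² = 481) / 7.2²
  = 6.1852 · 481 / 51.84
  = 57.39
Round up → n = 58 per group.

n = 58 per group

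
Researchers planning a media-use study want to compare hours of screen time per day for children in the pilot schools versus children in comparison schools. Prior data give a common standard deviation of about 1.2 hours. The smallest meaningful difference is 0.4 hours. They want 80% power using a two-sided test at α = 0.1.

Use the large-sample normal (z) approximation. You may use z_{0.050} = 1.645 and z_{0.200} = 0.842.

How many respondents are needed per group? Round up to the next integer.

n = (z_{α/2} + z_β)² · (σ₁² + σ₂²) / δ²
  = (1.645 + 0.842)² · (2·1.2² = 2.88) / 0.4²
  = 6.1852 · 2.88 / 0.16
  = 111.33
Round up → n = 112 per group.

n = 112 per group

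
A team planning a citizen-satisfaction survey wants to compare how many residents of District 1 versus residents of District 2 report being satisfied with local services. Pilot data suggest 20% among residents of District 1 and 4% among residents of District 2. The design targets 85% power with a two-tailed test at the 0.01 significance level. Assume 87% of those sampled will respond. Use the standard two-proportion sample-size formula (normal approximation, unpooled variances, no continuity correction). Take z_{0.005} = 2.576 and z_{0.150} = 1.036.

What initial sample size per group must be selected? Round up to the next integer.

n = 117 per group

n = (z_{α/2} + z_β)² · [p₁(1−p₁) + p₂(1−p₂)] / (p₁ − p₂)²
  = (2.576 + 1.036)² · (0.20·0.80 + 0.04·0.96) / (0.16)²
  = (3.612)² · (0.1600 + 0.0384) / 0.0256
  = 13.0465 · 0.1984 / 0.0256
  = 101.11
Adjust for 87% response: 101.11 / 0.87 = 116.22.
Round up → n = 117 per group.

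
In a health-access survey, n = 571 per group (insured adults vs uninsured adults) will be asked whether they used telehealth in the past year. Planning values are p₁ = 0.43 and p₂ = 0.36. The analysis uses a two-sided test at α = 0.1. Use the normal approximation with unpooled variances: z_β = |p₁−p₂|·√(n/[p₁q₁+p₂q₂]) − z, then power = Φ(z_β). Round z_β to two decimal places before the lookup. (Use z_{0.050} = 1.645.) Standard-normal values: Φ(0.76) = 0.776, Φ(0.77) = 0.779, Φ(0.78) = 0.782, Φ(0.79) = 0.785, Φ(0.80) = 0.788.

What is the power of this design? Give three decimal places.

z_β = |p₁−p₂|·√(n/[p₁q₁+p₂q₂]) − z_{α/2}
    = 0.07 · √(571/0.4755) − 1.645
    = 0.07 · 34.6532 − 1.645
    = 2.4257 − 1.645 = 0.7807 → 0.78
Power = Φ(0.78) = 0.782.

Power ≈ 0.782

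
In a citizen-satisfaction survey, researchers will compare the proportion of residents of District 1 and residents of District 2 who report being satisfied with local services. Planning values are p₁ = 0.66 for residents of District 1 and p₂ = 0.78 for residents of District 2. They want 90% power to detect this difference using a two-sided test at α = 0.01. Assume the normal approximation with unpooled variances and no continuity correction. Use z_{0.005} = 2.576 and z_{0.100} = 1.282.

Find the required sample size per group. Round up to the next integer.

n = 410 per group

n = (z_{α/2} + z_β)² · [p₁(1−p₁) + p₂(1−p₂)] / (p₁ − p₂)²
  = (2.576 + 1.282)² · (0.66·0.34 + 0.78·0.22) / (-0.12)²
  = (3.858)² · (0.2244 + 0.1716) / 0.0144
  = 14.8842 · 0.3960 / 0.0144
  = 409.31
Round up → n = 410 per group.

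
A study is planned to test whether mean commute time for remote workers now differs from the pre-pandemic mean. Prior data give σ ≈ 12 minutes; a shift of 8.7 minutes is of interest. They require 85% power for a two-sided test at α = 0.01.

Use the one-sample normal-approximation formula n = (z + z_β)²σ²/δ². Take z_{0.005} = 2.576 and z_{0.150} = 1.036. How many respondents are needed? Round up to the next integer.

n = (z_{α/2} + z_β)² · σ² / δ²
  = (2.576 + 1.036)² · 12² / 8.7²
  = 13.0465 · 144 / 75.69
  = 24.82
Round up → n = 25.

n = 25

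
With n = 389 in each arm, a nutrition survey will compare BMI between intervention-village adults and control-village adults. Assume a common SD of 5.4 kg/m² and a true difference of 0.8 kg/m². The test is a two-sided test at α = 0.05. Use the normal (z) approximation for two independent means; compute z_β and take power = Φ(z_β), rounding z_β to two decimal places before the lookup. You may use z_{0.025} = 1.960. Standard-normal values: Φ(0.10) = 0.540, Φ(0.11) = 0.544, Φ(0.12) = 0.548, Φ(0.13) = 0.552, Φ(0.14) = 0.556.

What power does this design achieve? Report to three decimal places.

Power ≈ 0.544

z_β = δ·√(n/(σ₁²+σ₂²)) − z_{α/2}
    = 0.8 · √(389/58.32) − 1.960
    = 0.8 · 2.58265 − 1.960
    = 2.0661 − 1.960 = 0.1061 → 0.11
Power = Φ(0.11) = 0.544.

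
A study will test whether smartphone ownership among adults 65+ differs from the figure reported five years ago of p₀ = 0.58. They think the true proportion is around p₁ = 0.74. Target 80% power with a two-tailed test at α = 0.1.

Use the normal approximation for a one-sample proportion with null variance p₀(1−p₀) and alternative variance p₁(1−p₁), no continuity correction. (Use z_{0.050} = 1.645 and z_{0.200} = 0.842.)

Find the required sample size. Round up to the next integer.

n = [z_{α/2}·√(p₀q₀) + z_β·√(p₁q₁)]² / (p₁ − p₀)²
  = [1.645·√(0.58·0.42) + 0.842·√(0.74·0.26)]² / (0.16)²
  = [1.645·0.4936 + 0.842·0.4386]² / 0.0256
  = [1.1812]² / 0.0256
  = 54.50
Round up → n = 55.

n = 55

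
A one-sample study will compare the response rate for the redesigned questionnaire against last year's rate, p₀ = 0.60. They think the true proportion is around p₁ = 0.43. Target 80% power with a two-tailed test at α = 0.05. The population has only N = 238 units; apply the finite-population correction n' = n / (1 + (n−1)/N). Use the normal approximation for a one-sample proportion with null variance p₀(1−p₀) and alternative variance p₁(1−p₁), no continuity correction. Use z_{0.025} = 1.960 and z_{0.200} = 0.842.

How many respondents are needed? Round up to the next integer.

n = [z_{α/2}·√(p₀q₀) + z_β·√(p₁q₁)]² / (p₁ − p₀)²
  = [1.960·√(0.60·0.40) + 0.842·√(0.43·0.57)]² / (-0.17)²
  = [1.960·0.4899 + 0.842·0.4951]² / 0.0289
  = [1.3771]² / 0.0289
  = 65.62
Finite-population correction (N = 238): 65.62 / (1 + (65.62 − 1)/238) = 51.60.
Round up → n = 52.

n = 52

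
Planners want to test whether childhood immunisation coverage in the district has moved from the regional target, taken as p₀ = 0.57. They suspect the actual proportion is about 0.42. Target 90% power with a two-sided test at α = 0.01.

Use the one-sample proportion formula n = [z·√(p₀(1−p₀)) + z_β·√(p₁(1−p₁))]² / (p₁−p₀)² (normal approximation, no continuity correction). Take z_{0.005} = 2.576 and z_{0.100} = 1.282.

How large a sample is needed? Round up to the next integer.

n = [z_{α/2}·√(p₀q₀) + z_β·√(p₁q₁)]² / (p₁ − p₀)²
  = [2.576·√(0.57·0.43) + 1.282·√(0.42·0.58)]² / (-0.15)²
  = [2.576·0.4951 + 1.282·0.4936]² / 0.0225
  = [1.9081]² / 0.0225
  = 161.81
Round up → n = 162.

n = 162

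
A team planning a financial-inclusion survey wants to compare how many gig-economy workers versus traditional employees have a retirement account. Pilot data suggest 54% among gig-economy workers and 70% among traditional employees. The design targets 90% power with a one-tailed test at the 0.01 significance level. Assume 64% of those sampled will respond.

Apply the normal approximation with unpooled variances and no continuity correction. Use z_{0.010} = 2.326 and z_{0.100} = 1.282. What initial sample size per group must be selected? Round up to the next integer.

n = 365 per group

n = (z_α + z_β)² · [p₁(1−p₁) + p₂(1−p₂)] / (p₁ − p₂)²
  = (2.326 + 1.282)² · (0.54·0.46 + 0.70·0.30) / (-0.16)²
  = (3.608)² · (0.2484 + 0.2100) / 0.0256
  = 13.0177 · 0.4584 / 0.0256
  = 233.10
Adjust for 64% response: 233.10 / 0.64 = 364.21.
Round up → n = 365 per group.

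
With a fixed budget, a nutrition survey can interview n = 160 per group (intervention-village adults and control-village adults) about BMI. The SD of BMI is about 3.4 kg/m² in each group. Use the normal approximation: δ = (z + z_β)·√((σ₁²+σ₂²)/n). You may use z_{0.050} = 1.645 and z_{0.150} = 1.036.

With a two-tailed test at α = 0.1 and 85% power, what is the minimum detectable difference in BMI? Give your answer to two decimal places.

δ = (z_{α/2} + z_β) · √((σ₁²+σ₂²)/n)
  = (1.645 + 1.036) · √(23.12/160)
  = 2.681 · √0.1445
  = 2.681 · 0.3801
  = 1.0191

Minimum detectable difference ≈ 1.02 kg/m²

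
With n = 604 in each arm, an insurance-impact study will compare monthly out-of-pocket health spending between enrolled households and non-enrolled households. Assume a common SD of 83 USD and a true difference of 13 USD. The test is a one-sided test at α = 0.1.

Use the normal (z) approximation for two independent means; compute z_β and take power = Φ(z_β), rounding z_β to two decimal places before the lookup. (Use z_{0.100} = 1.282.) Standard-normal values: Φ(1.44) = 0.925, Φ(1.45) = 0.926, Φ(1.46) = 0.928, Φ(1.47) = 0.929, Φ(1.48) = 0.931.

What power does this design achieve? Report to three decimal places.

z_β = δ·√(n/(σ₁²+σ₂²)) − z_α
    = 13 · √(604/13778) − 1.282
    = 13 · 0.20938 − 1.282
    = 2.7219 − 1.282 = 1.4399 → 1.44
Power = Φ(1.44) = 0.925.

Power ≈ 0.925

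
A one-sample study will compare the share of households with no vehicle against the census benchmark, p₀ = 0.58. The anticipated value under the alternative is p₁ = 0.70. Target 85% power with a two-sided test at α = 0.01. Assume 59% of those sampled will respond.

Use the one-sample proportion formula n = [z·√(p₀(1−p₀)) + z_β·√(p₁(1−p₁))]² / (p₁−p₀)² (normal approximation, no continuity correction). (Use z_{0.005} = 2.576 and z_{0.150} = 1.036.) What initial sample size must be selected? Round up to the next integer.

n = 359

n = [z_{α/2}·√(p₀q₀) + z_β·√(p₁q₁)]² / (p₁ − p₀)²
  = [2.576·√(0.58·0.42) + 1.036·√(0.70·0.30)]² / (0.12)²
  = [2.576·0.4936 + 1.036·0.4583]² / 0.0144
  = [1.7462]² / 0.0144
  = 211.74
Adjust for 59% response: 211.74 / 0.59 = 358.88.
Round up → n = 359.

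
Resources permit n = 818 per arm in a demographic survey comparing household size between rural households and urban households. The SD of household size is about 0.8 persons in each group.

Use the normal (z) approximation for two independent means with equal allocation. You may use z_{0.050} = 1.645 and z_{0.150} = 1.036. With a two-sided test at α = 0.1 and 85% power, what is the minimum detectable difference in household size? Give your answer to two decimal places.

δ = (z_{α/2} + z_β) · √((σ₁²+σ₂²)/n)
  = (1.645 + 1.036) · √(1.28/818)
  = 2.681 · √0.00156
  = 2.681 · 0.0396
  = 0.1061

Minimum detectable difference ≈ 0.11 persons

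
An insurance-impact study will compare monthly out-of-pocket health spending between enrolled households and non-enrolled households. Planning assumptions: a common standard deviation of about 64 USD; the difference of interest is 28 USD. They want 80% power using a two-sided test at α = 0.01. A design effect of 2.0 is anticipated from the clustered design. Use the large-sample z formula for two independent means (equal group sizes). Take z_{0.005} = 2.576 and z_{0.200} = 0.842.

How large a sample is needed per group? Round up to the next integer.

n = 245 per group

n = (z_{α/2} + z_β)² · (σ₁² + σ₂²) / δ²
  = (2.576 + 0.842)² · (2·64² = 8192) / 28²
  = 11.6827 · 8192 / 784
  = 122.07
Design effect: 2.0 × 122.07 = 244.15.
Round up → n = 245 per group.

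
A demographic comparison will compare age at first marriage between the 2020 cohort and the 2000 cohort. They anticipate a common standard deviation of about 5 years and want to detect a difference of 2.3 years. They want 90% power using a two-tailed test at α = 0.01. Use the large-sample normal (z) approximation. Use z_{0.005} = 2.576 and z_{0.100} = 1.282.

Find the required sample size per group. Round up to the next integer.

n = 141 per group

n = (z_{α/2} + z_β)² · (σ₁² + σ₂²) / δ²
  = (2.576 + 1.282)² · (2·5² = 50) / 2.3²
  = 14.8842 · 50 / 5.29
  = 140.68
Round up → n = 141 per group.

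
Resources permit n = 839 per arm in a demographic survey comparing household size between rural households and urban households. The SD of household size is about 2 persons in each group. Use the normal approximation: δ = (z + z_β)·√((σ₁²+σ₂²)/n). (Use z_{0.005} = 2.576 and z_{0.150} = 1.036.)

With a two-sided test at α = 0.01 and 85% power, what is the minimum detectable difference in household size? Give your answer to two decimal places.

δ = (z_{α/2} + z_β) · √((σ₁²+σ₂²)/n)
  = (2.576 + 1.036) · √(8/839)
  = 3.612 · √0.00954
  = 3.612 · 0.0976
  = 0.3527

Minimum detectable difference ≈ 0.35 persons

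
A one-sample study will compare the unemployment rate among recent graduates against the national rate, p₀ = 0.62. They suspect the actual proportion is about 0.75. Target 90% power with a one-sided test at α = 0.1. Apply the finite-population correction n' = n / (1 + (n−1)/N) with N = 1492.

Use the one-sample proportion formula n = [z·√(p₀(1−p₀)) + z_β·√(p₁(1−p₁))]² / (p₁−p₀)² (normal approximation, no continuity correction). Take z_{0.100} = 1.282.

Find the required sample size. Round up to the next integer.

n = [z_α·√(p₀q₀) + z_β·√(p₁q₁)]² / (p₁ − p₀)²
  = [1.282·√(0.62·0.38) + 1.282·√(0.75·0.25)]² / (0.13)²
  = [1.282·0.4854 + 1.282·0.4330]² / 0.0169
  = [1.1774]² / 0.0169
  = 82.03
Finite-population correction (N = 1492): 82.03 / (1 + (82.03 − 1)/1492) = 77.80.
Round up → n = 78.

n = 78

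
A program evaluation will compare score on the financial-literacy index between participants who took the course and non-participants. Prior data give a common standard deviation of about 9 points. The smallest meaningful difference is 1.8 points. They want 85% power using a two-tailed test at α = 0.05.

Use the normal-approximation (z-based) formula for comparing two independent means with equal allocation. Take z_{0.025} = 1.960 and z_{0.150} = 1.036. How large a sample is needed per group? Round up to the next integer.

n = 449 per group

n = (z_{α/2} + z_β)² · (σ₁² + σ₂²) / δ²
  = (1.960 + 1.036)² · (2·9² = 162) / 1.8²
  = 8.9760 · 162 / 3.24
  = 448.80
Round up → n = 449 per group.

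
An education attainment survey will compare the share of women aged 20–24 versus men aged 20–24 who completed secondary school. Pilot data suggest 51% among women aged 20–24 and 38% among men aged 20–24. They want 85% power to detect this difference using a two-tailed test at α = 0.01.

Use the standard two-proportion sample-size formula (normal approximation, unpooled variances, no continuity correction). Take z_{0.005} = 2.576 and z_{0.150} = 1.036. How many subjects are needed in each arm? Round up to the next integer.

n = (z_{α/2} + z_β)² · [p₁(1−p₁) + p₂(1−p₂)] / (p₁ − p₂)²
  = (2.576 + 1.036)² · (0.51·0.49 + 0.38·0.62) / (0.13)²
  = (3.612)² · (0.2499 + 0.2356) / 0.0169
  = 13.0465 · 0.4855 / 0.0169
  = 374.80
Round up → n = 375 per group.

n = 375 per group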